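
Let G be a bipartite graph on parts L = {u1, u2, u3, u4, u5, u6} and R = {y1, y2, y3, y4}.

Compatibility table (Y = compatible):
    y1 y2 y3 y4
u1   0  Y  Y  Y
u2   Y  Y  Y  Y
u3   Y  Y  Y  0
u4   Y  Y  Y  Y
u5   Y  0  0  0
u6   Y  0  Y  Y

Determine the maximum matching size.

For example, pair u1–y4, u2–y2, u3–y1, u4–y3.
The set {u1, u2, u3, u4, u5, u6} has only 4 neighbours ({y1, y2, y3, y4}), so by Hall's theorem at most 4 of the 6 left vertices can be matched.

4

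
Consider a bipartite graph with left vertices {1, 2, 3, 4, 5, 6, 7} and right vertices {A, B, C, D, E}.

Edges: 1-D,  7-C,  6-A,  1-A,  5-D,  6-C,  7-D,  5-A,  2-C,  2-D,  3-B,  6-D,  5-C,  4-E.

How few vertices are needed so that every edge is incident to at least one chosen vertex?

The 5 edges 1–A, 2–D, 3–B, 4–E, 5–C form a matching, so any vertex cover needs at least 5 vertices (one per matched edge).
Conversely {3, 4, A, C, D} meets every edge and has exactly 5 vertices, so 5 is optimal.

5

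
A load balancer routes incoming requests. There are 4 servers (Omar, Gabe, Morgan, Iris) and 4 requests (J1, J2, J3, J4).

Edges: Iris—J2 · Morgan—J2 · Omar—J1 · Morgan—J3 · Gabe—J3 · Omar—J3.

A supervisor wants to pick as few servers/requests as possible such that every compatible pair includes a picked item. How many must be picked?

A maximum matching has 3 edges (e.g. Omar–J1, Gabe–J3, Morgan–J2).
By König's theorem the minimum vertex cover has the same size. One such cover is {Omar, J2, J3}.

3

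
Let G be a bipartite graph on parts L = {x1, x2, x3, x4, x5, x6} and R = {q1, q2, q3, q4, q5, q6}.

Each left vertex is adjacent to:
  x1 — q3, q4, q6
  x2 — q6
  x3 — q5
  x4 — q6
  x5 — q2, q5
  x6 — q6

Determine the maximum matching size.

4

A valid assignment of size 4: x1–q4, x2–q6, x3–q5, x5–q2.
The set {x2, x4, x6} has only 1 neighbour ({q6}), so by Hall's theorem at most 4 of the 6 left vertices can be matched.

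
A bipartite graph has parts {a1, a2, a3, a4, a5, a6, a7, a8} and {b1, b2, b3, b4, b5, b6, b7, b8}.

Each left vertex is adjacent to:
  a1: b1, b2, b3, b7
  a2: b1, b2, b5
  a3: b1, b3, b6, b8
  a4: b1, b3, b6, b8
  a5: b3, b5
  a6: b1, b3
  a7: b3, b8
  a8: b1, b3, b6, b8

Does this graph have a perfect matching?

No

The set {a3, a4, a6, a7, a8} has only 4 neighbours ({b1, b3, b6, b8}), so by Hall's theorem at most 7 of the 8 left vertices can be matched.
Hence no matching covers every left vertex.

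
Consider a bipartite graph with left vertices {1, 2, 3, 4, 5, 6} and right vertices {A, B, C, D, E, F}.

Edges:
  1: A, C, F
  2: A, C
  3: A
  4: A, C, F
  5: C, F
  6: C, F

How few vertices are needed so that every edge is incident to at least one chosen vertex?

3

The 3 edges 1–F, 2–C, 3–A form a matching, so any vertex cover needs at least 3 vertices (one per matched edge).
Conversely {A, C, F} meets every edge and has exactly 3 vertices, so 3 is optimal.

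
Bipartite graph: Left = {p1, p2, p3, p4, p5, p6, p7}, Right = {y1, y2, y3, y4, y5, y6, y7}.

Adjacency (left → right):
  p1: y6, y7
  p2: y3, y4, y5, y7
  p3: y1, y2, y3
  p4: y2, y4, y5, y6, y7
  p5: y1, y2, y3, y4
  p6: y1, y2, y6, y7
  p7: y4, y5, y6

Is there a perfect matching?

Yes

One maximum matching: p1→y6, p2→y5, p3→y2, p4→y7, p5→y3, p6→y1, p7→y4.
All 7 left vertices are covered.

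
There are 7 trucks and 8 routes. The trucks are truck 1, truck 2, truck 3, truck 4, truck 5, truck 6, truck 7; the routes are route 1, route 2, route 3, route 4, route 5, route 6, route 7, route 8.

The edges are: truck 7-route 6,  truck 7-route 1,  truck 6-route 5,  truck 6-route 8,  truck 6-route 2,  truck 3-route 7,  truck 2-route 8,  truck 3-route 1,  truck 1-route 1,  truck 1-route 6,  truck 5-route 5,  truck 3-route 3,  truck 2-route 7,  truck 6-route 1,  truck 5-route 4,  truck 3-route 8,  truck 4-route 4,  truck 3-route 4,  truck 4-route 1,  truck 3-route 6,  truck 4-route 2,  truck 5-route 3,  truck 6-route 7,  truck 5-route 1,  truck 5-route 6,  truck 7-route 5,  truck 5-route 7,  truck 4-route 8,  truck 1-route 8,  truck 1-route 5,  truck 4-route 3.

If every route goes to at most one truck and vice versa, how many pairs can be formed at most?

7

A valid assignment of size 7: truck 1–route 1, truck 2–route 7, truck 3–route 8, truck 4–route 3, truck 5–route 4, truck 6–route 2, truck 7–route 6.
This saturates every truck, so 7 is the maximum.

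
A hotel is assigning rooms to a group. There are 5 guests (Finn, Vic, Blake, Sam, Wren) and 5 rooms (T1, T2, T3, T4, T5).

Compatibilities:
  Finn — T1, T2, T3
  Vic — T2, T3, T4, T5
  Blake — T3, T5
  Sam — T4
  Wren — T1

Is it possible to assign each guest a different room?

A valid assignment of size 5: Finn–T2, Vic–T5, Blake–T3, Sam–T4, Wren–T1.
All 5 guests are covered.

Yes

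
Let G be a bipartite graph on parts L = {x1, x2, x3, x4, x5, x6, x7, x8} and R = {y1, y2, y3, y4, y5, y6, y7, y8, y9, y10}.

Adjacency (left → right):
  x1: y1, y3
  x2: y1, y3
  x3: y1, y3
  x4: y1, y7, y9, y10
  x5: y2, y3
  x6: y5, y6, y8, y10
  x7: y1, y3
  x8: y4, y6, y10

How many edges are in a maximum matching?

For example, pair x1→y1, x2→y3, x4→y7, x5→y2, x6→y6, x8→y10.
The set {x1, x2, x3, x7} has only 2 neighbours ({y1, y3}), so by Hall's theorem at most 6 of the 8 left vertices can be matched.

6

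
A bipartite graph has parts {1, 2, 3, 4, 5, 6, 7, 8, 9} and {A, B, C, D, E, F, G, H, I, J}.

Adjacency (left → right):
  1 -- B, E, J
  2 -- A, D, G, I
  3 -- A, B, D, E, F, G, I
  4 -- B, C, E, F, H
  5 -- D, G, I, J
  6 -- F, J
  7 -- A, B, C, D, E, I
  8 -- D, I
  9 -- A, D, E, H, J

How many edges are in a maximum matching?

For example, pair 1–B, 2–G, 3–A, 4–H, 5–D, 6–F, 7–E, 8–I, 9–J.
All 9 left vertices are matched, so no larger matching exists.

9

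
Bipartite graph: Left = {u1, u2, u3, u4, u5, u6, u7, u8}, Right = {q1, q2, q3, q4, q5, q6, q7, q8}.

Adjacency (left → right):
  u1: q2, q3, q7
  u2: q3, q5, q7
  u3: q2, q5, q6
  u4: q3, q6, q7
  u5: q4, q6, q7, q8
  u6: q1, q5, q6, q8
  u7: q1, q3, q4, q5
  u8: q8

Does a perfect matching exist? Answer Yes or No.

One maximum matching: u1-q2, u2-q3, u3-q5, u4-q7, u5-q4, u6-q6, u7-q1, u8-q8.
All 8 left vertices are covered.

Yes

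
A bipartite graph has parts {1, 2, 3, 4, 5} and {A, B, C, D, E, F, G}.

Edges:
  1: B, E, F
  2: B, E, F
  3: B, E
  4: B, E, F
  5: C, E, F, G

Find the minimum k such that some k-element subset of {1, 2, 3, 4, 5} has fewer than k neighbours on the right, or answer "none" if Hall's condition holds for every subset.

Take S = {1, 2, 3, 4}. Its neighbourhood is {B, E, F}, so |N(S)| = 3 < |S| = 4.
Every subset of size less than 4 has at least as many neighbours as members, so 4 is the minimum.

4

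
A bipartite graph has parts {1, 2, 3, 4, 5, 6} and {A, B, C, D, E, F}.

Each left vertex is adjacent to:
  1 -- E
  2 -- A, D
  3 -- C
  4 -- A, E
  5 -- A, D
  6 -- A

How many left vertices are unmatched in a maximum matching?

2

For example, pair 1-E, 2-D, 3-C, 4-A.
The set {1, 2, 4, 5, 6} has only 3 neighbours ({A, D, E}), so by Hall's theorem at most 4 of the 6 left vertices can be matched.
That matches 4 of the 6, leaving 2 unmatched; no matching can do better.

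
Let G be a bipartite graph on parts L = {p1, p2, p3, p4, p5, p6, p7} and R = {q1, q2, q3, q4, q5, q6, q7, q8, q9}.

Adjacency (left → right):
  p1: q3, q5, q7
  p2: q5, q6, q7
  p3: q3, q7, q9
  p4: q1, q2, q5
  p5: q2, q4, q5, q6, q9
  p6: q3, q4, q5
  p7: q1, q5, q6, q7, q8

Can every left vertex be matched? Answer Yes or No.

For example, pair p1–q3, p2–q5, p3–q7, p4–q2, p5–q9, p6–q4, p7–q6.
Every left vertex is matched, so this matching saturates all of them.

Yes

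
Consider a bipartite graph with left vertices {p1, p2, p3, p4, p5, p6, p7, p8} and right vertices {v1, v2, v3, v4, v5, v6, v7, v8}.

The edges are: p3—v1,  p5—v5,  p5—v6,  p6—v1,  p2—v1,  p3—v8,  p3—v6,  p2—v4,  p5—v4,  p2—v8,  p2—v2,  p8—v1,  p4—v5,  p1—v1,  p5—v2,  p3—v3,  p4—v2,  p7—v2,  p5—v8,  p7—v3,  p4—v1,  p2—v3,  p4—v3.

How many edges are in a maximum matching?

One maximum matching: p1→v1, p2→v4, p3→v3, p4→v5, p5→v6, p7→v2.
The set {p1, p6, p8} has only 1 neighbour ({v1}), so by Hall's theorem at most 6 of the 8 left vertices can be matched.

6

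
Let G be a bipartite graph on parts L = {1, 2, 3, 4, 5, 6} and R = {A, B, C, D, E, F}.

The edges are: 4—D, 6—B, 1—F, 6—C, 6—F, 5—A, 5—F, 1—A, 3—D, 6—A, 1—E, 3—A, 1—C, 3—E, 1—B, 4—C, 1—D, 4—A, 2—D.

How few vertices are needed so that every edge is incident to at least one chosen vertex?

{1, 2, 3, 4, 5, 6} is a vertex cover of size 6: every edge has an endpoint in this set.
No smaller cover exists because 1–A, 2–D, 3–E, 4–C, 5–F, 6–B is a matching of size 6, and a cover must include an endpoint of each of these disjoint edges (König's theorem).

6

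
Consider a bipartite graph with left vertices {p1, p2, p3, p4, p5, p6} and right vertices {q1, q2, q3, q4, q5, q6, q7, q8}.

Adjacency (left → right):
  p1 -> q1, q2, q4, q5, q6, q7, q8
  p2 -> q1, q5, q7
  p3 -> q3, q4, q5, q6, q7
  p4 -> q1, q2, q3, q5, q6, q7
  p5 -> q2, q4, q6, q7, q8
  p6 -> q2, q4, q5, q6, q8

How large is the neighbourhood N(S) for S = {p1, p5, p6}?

7

The union of neighbours of {p1, p5, p6} is {q1, q2, q4, q5, q6, q7, q8}, which has 7 elements.
Since |N(S)| = 7 ≥ |S| = 3, Hall's condition holds for this subset.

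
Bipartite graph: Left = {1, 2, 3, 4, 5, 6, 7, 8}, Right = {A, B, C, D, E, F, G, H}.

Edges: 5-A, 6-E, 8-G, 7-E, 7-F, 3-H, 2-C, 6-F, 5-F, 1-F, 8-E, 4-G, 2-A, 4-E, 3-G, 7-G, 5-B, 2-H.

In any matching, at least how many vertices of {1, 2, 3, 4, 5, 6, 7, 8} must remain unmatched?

For example, pair 1–F, 2–C, 3–H, 4–G, 5–B, 6–E.
The set {1, 4, 6, 7, 8} has only 3 neighbours ({E, F, G}), so by Hall's theorem at most 6 of the 8 left vertices can be matched.
That matches 6 of the 8, leaving 2 unmatched; no matching can do better.

2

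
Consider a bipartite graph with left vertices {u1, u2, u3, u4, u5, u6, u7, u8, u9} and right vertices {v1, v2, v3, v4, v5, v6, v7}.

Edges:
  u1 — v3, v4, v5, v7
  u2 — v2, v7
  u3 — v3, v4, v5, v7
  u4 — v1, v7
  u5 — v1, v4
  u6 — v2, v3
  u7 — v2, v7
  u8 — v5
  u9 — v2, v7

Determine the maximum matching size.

6

One maximum matching: u1–v5, u2–v7, u3–v3, u4–v1, u5–v4, u6–v2.
The set {u1, u2, u3, u4, u5, u6, u7, u8, u9} has only 6 neighbours ({v1, v2, v3, v4, v5, v7}), so by Hall's theorem at most 6 of the 9 left vertices can be matched.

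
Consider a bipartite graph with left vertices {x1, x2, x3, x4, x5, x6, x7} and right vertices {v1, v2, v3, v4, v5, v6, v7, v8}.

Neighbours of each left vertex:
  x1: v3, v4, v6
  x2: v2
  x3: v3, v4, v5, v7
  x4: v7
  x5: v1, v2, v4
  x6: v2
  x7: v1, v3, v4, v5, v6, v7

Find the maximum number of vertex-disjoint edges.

For example, pair x1–v6, x2–v2, x3–v4, x4–v7, x5–v1, x7–v3.
The set {x2, x6} has only 1 neighbour ({v2}), so by Hall's theorem at most 6 of the 7 left vertices can be matched.

6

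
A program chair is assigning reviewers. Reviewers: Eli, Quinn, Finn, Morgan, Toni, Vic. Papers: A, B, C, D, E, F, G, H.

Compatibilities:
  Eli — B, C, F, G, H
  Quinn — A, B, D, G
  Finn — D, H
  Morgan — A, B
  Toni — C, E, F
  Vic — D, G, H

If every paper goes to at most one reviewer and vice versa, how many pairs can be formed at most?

One maximum matching: Eli→H, Quinn→B, Finn→D, Morgan→A, Toni→E, Vic→G.
All 6 reviewers are matched, so no larger matching exists.

6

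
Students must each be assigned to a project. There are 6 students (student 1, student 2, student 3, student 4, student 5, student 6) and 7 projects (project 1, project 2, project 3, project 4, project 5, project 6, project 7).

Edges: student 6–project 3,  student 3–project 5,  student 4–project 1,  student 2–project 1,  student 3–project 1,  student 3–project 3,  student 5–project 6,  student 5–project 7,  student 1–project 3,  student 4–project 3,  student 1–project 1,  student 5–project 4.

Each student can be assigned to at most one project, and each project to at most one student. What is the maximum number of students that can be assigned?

4

A valid assignment of size 4: student 1–project 3, student 2–project 1, student 3–project 5, student 5–project 4.
The set {student 1, student 2, student 4, student 6} has only 2 neighbours ({project 1, project 3}), so by Hall's theorem at most 4 of the 6 students can be matched.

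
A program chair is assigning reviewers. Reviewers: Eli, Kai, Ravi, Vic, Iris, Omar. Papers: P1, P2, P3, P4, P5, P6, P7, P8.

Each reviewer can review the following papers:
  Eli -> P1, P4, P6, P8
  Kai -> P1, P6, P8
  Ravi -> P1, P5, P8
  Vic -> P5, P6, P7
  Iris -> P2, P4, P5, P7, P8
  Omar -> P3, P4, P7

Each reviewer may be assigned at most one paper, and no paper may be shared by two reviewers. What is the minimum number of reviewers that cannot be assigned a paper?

One maximum matching: Eli→P6, Kai→P8, Ravi→P1, Vic→P5, Iris→P2, Omar→P7.
All 6 reviewers are matched, so no larger matching exists.
That matches 6 of the 6, leaving 0 unmatched; no matching can do better.

0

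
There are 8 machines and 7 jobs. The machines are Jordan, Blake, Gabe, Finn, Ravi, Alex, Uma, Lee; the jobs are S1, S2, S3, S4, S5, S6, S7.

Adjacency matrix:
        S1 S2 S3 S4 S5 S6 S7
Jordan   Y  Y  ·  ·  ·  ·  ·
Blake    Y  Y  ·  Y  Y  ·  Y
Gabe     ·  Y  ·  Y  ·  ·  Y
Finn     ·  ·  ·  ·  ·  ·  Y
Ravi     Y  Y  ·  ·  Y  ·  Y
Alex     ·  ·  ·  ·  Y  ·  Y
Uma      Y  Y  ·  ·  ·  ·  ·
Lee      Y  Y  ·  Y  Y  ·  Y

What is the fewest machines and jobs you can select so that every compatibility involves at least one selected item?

The 5 edges Jordan–S1, Blake–S5, Gabe–S4, Finn–S7, Ravi–S2 form a matching, so any vertex cover needs at least 5 vertices (one per matched edge).
Conversely {S1, S2, S4, S5, S7} meets every edge and has exactly 5 vertices, so 5 is optimal.

5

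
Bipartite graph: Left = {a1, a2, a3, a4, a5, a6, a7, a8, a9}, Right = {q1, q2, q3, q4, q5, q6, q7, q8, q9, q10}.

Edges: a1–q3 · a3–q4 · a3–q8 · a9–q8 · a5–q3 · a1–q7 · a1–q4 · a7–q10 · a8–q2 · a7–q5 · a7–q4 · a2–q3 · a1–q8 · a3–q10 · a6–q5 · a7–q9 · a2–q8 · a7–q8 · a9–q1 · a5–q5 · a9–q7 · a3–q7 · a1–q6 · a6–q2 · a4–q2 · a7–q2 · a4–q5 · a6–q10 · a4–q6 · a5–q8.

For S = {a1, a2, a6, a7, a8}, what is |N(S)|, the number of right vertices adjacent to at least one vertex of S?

The union of neighbours of {a1, a2, a6, a7, a8} is {q2, q3, q4, q5, q6, q7, q8, q9, q10}, which has 9 elements.
Since |N(S)| = 9 ≥ |S| = 5, Hall's condition holds for this subset.

9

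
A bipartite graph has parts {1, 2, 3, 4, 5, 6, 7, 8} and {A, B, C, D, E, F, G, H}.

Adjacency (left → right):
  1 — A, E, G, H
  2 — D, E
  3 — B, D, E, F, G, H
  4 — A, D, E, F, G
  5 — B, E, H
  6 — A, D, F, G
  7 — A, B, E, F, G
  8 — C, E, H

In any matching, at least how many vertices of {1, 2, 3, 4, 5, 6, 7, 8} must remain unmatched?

0

For example, pair 1→H, 2→D, 3→E, 4→A, 5→B, 6→F, 7→G, 8→C.
This saturates every left vertex, so 8 is the maximum.
That matches 8 of the 8, leaving 0 unmatched; no matching can do better.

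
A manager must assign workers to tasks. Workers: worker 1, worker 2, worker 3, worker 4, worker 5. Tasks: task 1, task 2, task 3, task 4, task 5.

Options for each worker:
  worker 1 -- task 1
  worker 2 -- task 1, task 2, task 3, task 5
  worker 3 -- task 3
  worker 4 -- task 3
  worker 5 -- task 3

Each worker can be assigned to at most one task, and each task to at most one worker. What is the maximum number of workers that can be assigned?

For example, pair worker 1–task 1, worker 2–task 2, worker 3–task 3.
The set {worker 3, worker 4, worker 5} has only 1 neighbour ({task 3}), so by Hall's theorem at most 3 of the 5 workers can be matched.

3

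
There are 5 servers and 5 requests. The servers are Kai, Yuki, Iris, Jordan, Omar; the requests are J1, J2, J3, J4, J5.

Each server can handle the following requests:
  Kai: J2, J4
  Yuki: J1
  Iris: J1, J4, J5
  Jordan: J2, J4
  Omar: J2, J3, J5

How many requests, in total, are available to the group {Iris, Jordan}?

The union of neighbours of {Iris, Jordan} is {J1, J2, J4, J5}, which has 4 elements.
Since |N(S)| = 4 ≥ |S| = 2, Hall's condition holds for this subset.

4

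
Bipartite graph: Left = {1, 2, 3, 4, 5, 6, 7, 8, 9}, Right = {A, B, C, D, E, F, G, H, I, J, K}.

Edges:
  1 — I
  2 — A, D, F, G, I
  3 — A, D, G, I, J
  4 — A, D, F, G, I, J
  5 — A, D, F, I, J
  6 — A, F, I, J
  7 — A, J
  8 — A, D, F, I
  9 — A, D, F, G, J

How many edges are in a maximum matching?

One maximum matching: 1-I, 2-G, 3-D, 4-J, 5-A, 6-F.
The set {1, 2, 3, 4, 5, 6, 7, 8, 9} has only 6 neighbours ({A, D, F, G, I, J}), so by Hall's theorem at most 6 of the 9 left vertices can be matched.

6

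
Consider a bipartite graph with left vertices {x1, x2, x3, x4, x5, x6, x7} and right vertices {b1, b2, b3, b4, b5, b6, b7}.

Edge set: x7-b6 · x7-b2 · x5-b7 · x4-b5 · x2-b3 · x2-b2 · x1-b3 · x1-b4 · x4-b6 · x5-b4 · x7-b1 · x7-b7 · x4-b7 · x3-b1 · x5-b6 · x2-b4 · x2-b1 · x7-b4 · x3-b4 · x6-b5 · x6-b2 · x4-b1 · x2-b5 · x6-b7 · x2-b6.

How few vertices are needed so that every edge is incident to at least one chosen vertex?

7

The 7 edges x1–b3, x2–b1, x3–b4, x4–b5, x5–b6, x6–b2, x7–b7 form a matching, so any vertex cover needs at least 7 vertices (one per matched edge).
Conversely {x1, x2, x3, x4, x5, x6, x7} meets every edge and has exactly 7 vertices, so 7 is optimal.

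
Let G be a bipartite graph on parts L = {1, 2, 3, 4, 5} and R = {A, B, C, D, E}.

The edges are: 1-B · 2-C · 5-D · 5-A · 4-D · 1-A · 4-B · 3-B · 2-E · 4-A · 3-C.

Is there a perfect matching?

One maximum matching: 1–A, 2–E, 3–C, 4–B, 5–D.
All 5 left vertices are covered.

Yes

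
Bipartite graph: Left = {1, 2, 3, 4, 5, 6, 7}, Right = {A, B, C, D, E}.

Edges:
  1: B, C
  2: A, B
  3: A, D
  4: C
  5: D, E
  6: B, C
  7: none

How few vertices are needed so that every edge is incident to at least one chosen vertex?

5

The 5 edges 1–B, 2–A, 3–D, 4–C, 5–E form a matching, so any vertex cover needs at least 5 vertices (one per matched edge).
Conversely {2, 3, 5, B, C} meets every edge and has exactly 5 vertices, so 5 is optimal.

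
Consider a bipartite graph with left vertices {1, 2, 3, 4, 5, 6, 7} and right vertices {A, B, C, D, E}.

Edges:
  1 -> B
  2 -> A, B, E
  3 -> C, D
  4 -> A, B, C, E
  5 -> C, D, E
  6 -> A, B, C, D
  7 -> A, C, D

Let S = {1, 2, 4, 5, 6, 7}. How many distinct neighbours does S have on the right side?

5

The union of neighbours of {1, 2, 4, 5, 6, 7} is {A, B, C, D, E}, which has 5 elements.
Since |N(S)| = 5 < |S| = 6, Hall's condition fails for this subset.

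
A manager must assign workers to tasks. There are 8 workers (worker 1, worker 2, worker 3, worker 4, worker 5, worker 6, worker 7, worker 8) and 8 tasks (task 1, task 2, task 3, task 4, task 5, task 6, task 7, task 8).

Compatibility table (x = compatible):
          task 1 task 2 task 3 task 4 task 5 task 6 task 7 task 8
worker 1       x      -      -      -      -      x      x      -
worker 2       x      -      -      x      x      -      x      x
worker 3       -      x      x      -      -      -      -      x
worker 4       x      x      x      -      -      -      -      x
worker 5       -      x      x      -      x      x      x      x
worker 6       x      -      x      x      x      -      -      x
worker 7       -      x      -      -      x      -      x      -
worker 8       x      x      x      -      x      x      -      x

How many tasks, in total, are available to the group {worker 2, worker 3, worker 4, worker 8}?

8

The union of neighbours of {worker 2, worker 3, worker 4, worker 8} is {task 1, task 2, task 3, task 4, task 5, task 6, task 7, task 8}, which has 8 elements.
Since |N(S)| = 8 ≥ |S| = 4, Hall's condition holds for this subset.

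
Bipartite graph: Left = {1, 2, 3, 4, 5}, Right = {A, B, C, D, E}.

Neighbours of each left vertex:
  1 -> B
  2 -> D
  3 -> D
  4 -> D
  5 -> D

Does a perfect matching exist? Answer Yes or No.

No

The set {2, 3, 4, 5} has only 1 neighbour ({D}), so by Hall's theorem at most 2 of the 5 left vertices can be matched.
Hence no matching covers every left vertex.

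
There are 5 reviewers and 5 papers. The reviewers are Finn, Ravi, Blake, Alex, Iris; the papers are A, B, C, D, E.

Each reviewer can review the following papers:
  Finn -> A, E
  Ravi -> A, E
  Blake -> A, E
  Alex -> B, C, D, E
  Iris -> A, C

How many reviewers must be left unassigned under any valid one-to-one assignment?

1

For example, pair Finn–A, Ravi–E, Alex–B, Iris–C.
The set {Finn, Ravi, Blake} has only 2 neighbours ({A, E}), so by Hall's theorem at most 4 of the 5 reviewers can be matched.
That matches 4 of the 5, leaving 1 unmatched; no matching can do better.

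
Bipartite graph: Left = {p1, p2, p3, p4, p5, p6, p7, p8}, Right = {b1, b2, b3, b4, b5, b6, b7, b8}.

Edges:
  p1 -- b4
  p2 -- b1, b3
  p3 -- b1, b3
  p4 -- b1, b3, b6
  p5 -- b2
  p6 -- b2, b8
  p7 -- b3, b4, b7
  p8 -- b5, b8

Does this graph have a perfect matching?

Yes

For example, pair p1-b4, p2-b1, p3-b3, p4-b6, p5-b2, p6-b8, p7-b7, p8-b5.
All 8 left vertices are covered.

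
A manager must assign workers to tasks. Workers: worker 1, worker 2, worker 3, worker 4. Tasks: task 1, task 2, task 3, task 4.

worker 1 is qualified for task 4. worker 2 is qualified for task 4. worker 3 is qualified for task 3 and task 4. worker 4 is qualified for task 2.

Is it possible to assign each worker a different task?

The set {worker 1, worker 2} has only 1 neighbour ({task 4}), so by Hall's theorem at most 3 of the 4 workers can be matched.
Hence no matching covers every worker.

No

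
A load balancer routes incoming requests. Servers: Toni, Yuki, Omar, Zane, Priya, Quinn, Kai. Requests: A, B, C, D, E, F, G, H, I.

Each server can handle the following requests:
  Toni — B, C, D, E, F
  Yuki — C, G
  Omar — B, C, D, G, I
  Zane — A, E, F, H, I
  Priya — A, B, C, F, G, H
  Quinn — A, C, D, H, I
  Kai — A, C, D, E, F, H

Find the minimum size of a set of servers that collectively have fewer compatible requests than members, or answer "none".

none

A matching saturating every server exists, for instance Toni→E, Yuki→C, Omar→B, Zane→F, Priya→G, Quinn→H, Kai→A.
By Hall's marriage theorem, this means |N(S)| ≥ |S| for every subset S, so no violating subset exists.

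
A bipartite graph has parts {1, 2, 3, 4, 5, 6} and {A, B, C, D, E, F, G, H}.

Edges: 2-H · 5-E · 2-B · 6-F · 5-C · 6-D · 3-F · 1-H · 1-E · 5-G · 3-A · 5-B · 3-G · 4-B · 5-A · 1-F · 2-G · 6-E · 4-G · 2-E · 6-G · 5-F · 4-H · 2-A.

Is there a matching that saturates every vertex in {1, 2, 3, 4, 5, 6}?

For example, pair 1-H, 2-A, 3-F, 4-B, 5-G, 6-E.
Every left vertex is matched, so this matching saturates all of them.

Yes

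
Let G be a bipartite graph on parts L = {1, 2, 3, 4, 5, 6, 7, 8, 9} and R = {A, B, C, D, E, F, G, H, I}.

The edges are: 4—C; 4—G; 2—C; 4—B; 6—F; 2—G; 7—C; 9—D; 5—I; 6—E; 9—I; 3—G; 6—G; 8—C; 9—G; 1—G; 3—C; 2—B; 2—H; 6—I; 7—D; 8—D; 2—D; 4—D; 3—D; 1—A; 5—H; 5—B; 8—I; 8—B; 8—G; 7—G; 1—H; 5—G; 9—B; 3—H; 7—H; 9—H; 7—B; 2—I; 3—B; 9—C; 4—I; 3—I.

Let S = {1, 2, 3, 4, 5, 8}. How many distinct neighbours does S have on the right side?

7

The union of neighbours of {1, 2, 3, 4, 5, 8} is {A, B, C, D, G, H, I}, which has 7 elements.
Since |N(S)| = 7 ≥ |S| = 6, Hall's condition holds for this subset.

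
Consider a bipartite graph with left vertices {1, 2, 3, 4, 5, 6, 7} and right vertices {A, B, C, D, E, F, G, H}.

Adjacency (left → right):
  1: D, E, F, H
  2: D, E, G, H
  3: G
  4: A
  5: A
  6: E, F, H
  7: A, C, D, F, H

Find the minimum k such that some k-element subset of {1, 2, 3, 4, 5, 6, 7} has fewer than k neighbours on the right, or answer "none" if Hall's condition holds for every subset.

Take S = {4, 5}. Its neighbourhood is {A}, so |N(S)| = 1 < |S| = 2.
No single vertex violates Hall's condition since each has at least one neighbour, so 2 is the minimum.

2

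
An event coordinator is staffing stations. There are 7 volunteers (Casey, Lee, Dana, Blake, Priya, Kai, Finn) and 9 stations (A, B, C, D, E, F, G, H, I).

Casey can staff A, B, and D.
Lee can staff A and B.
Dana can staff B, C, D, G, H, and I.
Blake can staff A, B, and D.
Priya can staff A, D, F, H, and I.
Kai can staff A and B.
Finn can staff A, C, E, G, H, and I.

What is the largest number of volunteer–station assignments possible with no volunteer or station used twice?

6

One maximum matching: Casey-D, Lee-A, Dana-H, Blake-B, Priya-F, Finn-G.
The set {Casey, Lee, Blake, Kai} has only 3 neighbours ({A, B, D}), so by Hall's theorem at most 6 of the 7 volunteers can be matched.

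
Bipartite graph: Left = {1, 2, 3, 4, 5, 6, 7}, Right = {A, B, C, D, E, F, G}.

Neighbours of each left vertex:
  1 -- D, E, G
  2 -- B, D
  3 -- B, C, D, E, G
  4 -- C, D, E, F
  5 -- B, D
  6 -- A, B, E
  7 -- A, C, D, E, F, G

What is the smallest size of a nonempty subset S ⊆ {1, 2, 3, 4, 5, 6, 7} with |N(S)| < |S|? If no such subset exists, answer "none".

A matching saturating every left vertex exists, for instance 1→E, 2→D, 3→C, 4→F, 5→B, 6→A, 7→G.
By Hall's marriage theorem, this means |N(S)| ≥ |S| for every subset S, so no violating subset exists.

none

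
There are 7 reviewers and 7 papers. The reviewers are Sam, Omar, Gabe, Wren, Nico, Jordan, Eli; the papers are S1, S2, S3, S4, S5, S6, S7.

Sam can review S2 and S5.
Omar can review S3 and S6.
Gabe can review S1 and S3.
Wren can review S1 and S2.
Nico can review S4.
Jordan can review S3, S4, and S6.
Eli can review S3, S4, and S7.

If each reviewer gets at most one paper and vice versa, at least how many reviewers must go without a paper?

0

One maximum matching: Sam→S5, Omar→S3, Gabe→S1, Wren→S2, Nico→S4, Jordan→S6, Eli→S7.
All 7 reviewers are matched, so no larger matching exists.
That matches 7 of the 7, leaving 0 unmatched; no matching can do better.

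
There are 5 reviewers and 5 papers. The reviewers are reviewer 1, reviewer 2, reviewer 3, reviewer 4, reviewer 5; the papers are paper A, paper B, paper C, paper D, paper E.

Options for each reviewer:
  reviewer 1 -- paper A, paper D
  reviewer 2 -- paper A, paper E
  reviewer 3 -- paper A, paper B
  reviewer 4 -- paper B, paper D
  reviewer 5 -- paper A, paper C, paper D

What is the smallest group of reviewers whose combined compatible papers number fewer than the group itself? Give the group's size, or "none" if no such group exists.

A matching saturating every reviewer exists, for instance reviewer 1→paper A, reviewer 2→paper E, reviewer 3→paper B, reviewer 4→paper D, reviewer 5→paper C.
By Hall's marriage theorem, this means |N(S)| ≥ |S| for every subset S, so no violating subset exists.

none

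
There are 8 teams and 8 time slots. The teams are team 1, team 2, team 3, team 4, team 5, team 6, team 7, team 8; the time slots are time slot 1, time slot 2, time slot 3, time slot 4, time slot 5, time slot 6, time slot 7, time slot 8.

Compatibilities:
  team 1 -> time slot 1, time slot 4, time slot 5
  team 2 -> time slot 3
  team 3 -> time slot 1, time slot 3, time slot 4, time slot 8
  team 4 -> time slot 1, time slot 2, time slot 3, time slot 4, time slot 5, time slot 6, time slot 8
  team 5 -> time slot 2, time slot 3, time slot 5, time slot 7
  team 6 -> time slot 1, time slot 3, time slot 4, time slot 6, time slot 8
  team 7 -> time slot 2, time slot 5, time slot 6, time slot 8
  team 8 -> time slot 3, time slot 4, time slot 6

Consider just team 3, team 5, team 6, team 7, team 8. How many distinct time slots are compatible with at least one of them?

8

The union of neighbours of {team 3, team 5, team 6, team 7, team 8} is {time slot 1, time slot 2, time slot 3, time slot 4, time slot 5, time slot 6, time slot 7, time slot 8}, which has 8 elements.
Since |N(S)| = 8 ≥ |S| = 5, Hall's condition holds for this subset.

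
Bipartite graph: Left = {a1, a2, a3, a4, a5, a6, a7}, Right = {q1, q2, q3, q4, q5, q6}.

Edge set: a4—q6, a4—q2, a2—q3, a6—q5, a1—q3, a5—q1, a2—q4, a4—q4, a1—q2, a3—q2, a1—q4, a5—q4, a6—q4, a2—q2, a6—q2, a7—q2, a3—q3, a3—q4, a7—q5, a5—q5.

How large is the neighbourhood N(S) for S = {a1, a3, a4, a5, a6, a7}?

6

The union of neighbours of {a1, a3, a4, a5, a6, a7} is {q1, q2, q3, q4, q5, q6}, which has 6 elements.
Since |N(S)| = 6 ≥ |S| = 6, Hall's condition holds for this subset.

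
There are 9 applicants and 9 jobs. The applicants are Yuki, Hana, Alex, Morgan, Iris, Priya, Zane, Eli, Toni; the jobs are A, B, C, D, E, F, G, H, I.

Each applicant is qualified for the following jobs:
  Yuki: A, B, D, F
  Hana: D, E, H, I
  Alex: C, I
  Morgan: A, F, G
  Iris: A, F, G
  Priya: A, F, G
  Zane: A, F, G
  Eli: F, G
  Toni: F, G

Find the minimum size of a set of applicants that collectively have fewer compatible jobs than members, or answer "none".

4

Take S = {Morgan, Iris, Priya, Zane}. Its neighbourhood is {A, F, G}, so |N(S)| = 3 < |S| = 4.
Every subset of size less than 4 has at least as many neighbours as members, so 4 is the minimum.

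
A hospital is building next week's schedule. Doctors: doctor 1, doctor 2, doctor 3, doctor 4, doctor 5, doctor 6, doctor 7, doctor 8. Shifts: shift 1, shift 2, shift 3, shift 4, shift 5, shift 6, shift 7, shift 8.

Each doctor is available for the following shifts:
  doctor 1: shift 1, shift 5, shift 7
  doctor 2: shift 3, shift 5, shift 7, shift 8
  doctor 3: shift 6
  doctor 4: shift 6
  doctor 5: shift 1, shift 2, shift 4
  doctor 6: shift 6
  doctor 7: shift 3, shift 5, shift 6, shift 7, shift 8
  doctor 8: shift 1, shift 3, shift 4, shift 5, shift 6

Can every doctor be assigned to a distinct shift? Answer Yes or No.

No

The set {doctor 3, doctor 4, doctor 6} has only 1 neighbour ({shift 6}), so by Hall's theorem at most 6 of the 8 doctors can be matched.
Hence no matching covers every doctor.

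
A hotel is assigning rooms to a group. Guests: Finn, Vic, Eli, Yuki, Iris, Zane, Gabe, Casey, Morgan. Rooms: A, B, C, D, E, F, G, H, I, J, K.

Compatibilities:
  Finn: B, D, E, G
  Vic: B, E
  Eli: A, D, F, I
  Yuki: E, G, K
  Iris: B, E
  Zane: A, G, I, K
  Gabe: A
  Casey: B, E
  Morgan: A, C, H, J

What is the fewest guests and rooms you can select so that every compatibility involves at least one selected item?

A maximum matching has 8 edges (e.g. Finn–D, Vic–E, Eli–F, Yuki–G, Iris–B, Zane–I, Gabe–A, Morgan–J).
By König's theorem the minimum vertex cover has the same size. One such cover is {Finn, Eli, Yuki, Zane, Gabe, Morgan, B, E}.

8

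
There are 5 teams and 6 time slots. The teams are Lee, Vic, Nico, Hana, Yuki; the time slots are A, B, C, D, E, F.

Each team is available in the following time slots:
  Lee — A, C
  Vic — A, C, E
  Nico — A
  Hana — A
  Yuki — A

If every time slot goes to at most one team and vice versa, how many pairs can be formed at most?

3

For example, pair Lee→C, Vic→E, Nico→A.
The set {Nico, Hana, Yuki} has only 1 neighbour ({A}), so by Hall's theorem at most 3 of the 5 teams can be matched.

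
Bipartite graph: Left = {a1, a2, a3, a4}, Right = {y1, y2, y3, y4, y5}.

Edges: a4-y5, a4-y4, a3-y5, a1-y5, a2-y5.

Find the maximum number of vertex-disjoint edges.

2

A valid assignment of size 2: a1–y5, a4–y4.
The set {a1, a2, a3} has only 1 neighbour ({y5}), so by Hall's theorem at most 2 of the 4 left vertices can be matched.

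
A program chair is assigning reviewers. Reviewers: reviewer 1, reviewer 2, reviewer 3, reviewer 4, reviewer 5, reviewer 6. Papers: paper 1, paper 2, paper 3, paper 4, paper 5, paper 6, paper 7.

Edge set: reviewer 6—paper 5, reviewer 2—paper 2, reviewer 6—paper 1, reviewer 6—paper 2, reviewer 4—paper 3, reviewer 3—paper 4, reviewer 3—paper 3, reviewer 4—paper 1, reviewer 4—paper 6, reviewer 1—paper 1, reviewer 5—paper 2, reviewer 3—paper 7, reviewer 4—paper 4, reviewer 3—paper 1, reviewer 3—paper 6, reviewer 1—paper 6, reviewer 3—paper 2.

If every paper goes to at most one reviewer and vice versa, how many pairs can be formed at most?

A valid assignment of size 5: reviewer 1-paper 6, reviewer 2-paper 2, reviewer 3-paper 3, reviewer 4-paper 4, reviewer 6-paper 1.
The set {reviewer 2, reviewer 5} has only 1 neighbour ({paper 2}), so by Hall's theorem at most 5 of the 6 reviewers can be matched.

5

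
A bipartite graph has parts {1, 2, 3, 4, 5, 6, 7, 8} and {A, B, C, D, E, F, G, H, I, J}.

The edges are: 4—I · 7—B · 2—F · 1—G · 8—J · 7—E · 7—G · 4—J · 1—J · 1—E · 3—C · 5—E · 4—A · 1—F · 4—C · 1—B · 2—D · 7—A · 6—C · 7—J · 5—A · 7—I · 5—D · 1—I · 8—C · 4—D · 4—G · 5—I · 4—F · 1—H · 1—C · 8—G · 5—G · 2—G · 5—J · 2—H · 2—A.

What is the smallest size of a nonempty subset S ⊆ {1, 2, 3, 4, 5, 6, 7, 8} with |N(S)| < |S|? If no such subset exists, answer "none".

Take S = {3, 6}. Its neighbourhood is {C}, so |N(S)| = 1 < |S| = 2.
No single vertex violates Hall's condition since each has at least one neighbour, so 2 is the minimum.

2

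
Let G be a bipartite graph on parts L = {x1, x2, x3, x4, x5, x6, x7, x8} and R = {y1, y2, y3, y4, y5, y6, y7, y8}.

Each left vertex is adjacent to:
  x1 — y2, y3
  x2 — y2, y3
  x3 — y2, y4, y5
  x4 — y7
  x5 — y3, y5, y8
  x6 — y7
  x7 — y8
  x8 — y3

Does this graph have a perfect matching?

The set {x1, x2, x4, x6, x8} has only 3 neighbours ({y2, y3, y7}), so by Hall's theorem at most 6 of the 8 left vertices can be matched.
Hence no matching covers every left vertex.

No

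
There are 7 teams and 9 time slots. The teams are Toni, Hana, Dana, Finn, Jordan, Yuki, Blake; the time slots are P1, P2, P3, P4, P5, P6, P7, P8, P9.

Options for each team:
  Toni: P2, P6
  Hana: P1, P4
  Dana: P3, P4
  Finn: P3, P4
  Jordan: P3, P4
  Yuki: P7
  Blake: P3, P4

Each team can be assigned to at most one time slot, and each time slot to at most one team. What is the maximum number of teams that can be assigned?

5

For example, pair Toni→P6, Hana→P1, Dana→P3, Finn→P4, Yuki→P7.
The set {Dana, Finn, Jordan, Blake} has only 2 neighbours ({P3, P4}), so by Hall's theorem at most 5 of the 7 teams can be matched.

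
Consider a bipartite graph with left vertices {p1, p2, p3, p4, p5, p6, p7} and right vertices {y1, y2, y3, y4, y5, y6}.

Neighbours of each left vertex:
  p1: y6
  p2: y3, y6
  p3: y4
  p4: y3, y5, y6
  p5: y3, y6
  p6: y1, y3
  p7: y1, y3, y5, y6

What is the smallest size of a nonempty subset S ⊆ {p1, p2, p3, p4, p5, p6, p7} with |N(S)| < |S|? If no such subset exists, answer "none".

Take S = {p1, p2, p5}. Its neighbourhood is {y3, y6}, so |N(S)| = 2 < |S| = 3.
Every subset of size less than 3 has at least as many neighbours as members, so 3 is the minimum.

3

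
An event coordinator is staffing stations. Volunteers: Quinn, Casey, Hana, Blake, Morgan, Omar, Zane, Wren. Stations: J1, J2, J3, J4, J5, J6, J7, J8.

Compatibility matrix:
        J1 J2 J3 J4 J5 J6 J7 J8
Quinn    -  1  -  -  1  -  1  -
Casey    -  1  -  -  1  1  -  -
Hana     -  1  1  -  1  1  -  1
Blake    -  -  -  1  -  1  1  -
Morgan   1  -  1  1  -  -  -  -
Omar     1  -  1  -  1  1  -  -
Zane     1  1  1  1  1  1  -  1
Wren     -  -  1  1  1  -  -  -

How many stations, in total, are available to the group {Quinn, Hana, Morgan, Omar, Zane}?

The union of neighbours of {Quinn, Hana, Morgan, Omar, Zane} is {J1, J2, J3, J4, J5, J6, J7, J8}, which has 8 elements.
Since |N(S)| = 8 ≥ |S| = 5, Hall's condition holds for this subset.

8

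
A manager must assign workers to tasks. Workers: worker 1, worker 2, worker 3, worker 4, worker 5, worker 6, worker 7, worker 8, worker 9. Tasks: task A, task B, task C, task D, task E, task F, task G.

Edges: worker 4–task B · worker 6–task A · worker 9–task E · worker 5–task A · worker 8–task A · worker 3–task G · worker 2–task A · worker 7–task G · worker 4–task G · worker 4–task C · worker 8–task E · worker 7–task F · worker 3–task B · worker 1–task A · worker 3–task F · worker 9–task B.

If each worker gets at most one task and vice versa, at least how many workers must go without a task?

3

For example, pair worker 1-task A, worker 3-task F, worker 4-task C, worker 7-task G, worker 8-task E, worker 9-task B.
The set {worker 1, worker 2, worker 5, worker 6} has only 1 neighbour ({task A}), so by Hall's theorem at most 6 of the 9 workers can be matched.
That matches 6 of the 9, leaving 3 unmatched; no matching can do better.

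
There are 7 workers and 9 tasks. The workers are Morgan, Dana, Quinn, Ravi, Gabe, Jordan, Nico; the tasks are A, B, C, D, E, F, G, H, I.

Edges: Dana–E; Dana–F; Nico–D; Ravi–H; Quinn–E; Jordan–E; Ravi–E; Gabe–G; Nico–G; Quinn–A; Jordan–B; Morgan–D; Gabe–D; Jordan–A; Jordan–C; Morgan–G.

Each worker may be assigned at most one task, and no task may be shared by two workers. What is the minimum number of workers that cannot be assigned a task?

1

One maximum matching: Morgan→D, Dana→F, Quinn→A, Ravi→E, Gabe→G, Jordan→B.
The set {Morgan, Gabe, Nico} has only 2 neighbours ({D, G}), so by Hall's theorem at most 6 of the 7 workers can be matched.
That matches 6 of the 7, leaving 1 unmatched; no matching can do better.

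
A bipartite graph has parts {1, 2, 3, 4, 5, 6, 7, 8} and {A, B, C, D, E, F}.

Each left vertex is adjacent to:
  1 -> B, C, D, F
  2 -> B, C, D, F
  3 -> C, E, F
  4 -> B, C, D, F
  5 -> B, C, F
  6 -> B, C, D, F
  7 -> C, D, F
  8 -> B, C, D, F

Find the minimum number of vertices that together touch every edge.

5

{3, B, C, D, F} is a vertex cover of size 5: every edge has an endpoint in this set.
No smaller cover exists because 1–D, 2–C, 3–E, 4–F, 5–B is a matching of size 5, and a cover must include an endpoint of each of these disjoint edges (König's theorem).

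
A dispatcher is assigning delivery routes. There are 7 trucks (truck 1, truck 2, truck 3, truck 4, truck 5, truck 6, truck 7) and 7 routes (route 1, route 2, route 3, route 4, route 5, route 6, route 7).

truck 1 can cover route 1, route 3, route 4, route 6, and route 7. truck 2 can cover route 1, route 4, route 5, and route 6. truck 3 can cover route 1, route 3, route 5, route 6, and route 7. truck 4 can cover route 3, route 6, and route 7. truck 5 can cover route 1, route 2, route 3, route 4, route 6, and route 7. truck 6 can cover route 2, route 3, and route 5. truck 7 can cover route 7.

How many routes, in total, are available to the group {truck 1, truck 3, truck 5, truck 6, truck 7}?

The union of neighbours of {truck 1, truck 3, truck 5, truck 6, truck 7} is {route 1, route 2, route 3, route 4, route 5, route 6, route 7}, which has 7 elements.
Since |N(S)| = 7 ≥ |S| = 5, Hall's condition holds for this subset.

7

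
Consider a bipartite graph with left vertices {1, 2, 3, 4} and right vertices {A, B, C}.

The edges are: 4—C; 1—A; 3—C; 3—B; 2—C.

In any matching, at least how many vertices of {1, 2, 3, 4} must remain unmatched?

1

For example, pair 1-A, 2-C, 3-B.
The set {2, 4} has only 1 neighbour ({C}), so by Hall's theorem at most 3 of the 4 left vertices can be matched.
That matches 3 of the 4, leaving 1 unmatched; no matching can do better.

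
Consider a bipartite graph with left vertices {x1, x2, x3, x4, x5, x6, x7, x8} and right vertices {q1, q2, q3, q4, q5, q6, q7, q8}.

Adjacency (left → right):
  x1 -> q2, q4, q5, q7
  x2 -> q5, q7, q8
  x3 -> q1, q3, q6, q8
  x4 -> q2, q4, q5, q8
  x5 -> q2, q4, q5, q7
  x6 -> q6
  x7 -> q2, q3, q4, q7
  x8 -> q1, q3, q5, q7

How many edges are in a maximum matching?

A valid assignment of size 8: x1-q7, x2-q8, x3-q1, x4-q4, x5-q2, x6-q6, x7-q3, x8-q5.
All 8 left vertices are matched, so no larger matching exists.

8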